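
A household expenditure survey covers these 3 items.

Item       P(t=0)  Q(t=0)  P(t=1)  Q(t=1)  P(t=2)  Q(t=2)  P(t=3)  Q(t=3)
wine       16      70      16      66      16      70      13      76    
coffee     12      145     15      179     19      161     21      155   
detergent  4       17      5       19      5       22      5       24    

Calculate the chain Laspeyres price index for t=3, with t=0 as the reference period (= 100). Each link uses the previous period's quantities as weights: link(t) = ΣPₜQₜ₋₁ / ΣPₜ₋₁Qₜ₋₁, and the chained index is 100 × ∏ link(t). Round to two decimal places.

140.56

Link t=0→t=1:
ΣP(t=1)Q(t=0) = 16×70 + 15×145 + 5×17 = 1120 + 2175 + 85 = 3380
ΣP(t=0)Q(t=0) = 16×70 + 12×145 + 4×17 = 1120 + 1740 + 68 = 2928
link = 3380/2928 = 1.154372
Link t=1→t=2:
ΣP(t=2)Q(t=1) = 16×66 + 19×179 + 5×19 = 1056 + 3401 + 95 = 4552
ΣP(t=1)Q(t=1) = 16×66 + 15×179 + 5×19 = 1056 + 2685 + 95 = 3836
link = 4552/3836 = 1.186653
Link t=2→t=3:
ΣP(t=3)Q(t=2) = 13×70 + 21×161 + 5×22 = 910 + 3381 + 110 = 4401
ΣP(t=2)Q(t=2) = 16×70 + 19×161 + 5×22 = 1120 + 3059 + 110 = 4289
link = 4401/4289 = 1.026113
Chained index = 100 × 1.154372 × 1.186653 × 1.026113 = 140.5609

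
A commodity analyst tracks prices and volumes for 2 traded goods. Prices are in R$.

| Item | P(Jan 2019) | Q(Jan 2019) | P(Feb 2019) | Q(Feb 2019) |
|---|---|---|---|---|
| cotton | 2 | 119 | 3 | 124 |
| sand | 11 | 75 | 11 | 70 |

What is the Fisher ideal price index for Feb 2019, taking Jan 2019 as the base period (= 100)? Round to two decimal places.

Laspeyres component (base-period weights):
ΣP(Feb 2019)Q(Jan 2019) = 3×119 + 11×75 = 357 + 825 = 1182
ΣP(Jan 2019)Q(Jan 2019) = 2×119 + 11×75 = 238 + 825 = 1063
L = 1182 / 1063 × 100 = 111.1947
Paasche component (current-period weights):
ΣP(Feb 2019)Q(Feb 2019) = 3×124 + 11×70 = 372 + 770 = 1142
ΣP(Jan 2019)Q(Feb 2019) = 2×124 + 11×70 = 248 + 770 = 1018
P = 1142 / 1018 × 100 = 112.1807
Fisher = √(L × P) = √(111.1947 × 112.1807) = 111.6867

111.69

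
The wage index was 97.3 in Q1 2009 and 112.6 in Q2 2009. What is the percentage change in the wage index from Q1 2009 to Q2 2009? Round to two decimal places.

15.72%

Change = (112.6 − 97.3) / 97.3 × 100
       = 15.3 / 97.3 × 100 = 15.7246%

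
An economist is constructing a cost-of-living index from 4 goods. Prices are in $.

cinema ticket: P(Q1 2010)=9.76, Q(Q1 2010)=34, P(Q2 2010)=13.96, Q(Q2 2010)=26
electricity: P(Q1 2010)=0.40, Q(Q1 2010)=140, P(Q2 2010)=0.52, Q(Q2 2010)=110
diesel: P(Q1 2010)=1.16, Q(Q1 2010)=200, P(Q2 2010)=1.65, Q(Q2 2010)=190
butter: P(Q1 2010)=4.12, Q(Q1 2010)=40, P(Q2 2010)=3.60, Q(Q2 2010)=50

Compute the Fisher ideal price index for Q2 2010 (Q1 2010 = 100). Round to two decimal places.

128.16

Laspeyres component (base-period weights):
ΣP(Q2 2010)Q(Q1 2010) = 13.96×34 + 0.52×140 + 1.65×200 + 3.60×40 = 474.64 + 72.8 + 330 + 144 = 1021.44
ΣP(Q1 2010)Q(Q1 2010) = 9.76×34 + 0.40×140 + 1.16×200 + 4.12×40 = 331.84 + 56 + 232 + 164.8 = 784.64
L = 1021.44 / 784.64 × 100 = 130.1794
Paasche component (current-period weights):
ΣP(Q2 2010)Q(Q2 2010) = 13.96×26 + 0.52×110 + 1.65×190 + 3.60×50 = 362.96 + 57.2 + 313.5 + 180 = 913.66
ΣP(Q1 2010)Q(Q2 2010) = 9.76×26 + 0.40×110 + 1.16×190 + 4.12×50 = 253.76 + 44 + 220.4 + 206 = 724.16
P = 913.66 / 724.16 × 100 = 126.1683
Fisher = √(L × P) = √(130.1794 × 126.1683) = 128.1582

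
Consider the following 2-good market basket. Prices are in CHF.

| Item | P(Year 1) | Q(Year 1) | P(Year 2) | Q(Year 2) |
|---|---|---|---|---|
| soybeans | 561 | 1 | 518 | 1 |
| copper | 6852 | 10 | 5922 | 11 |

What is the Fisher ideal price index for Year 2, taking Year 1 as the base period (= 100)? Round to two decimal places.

Laspeyres component (base-period weights):
ΣP(Year 2)Q(Year 1) = 518×1 + 5922×10 = 518 + 59220 = 59738
ΣP(Year 1)Q(Year 1) = 561×1 + 6852×10 = 561 + 68520 = 69081
L = 59738 / 69081 × 100 = 86.4753
Paasche component (current-period weights):
ΣP(Year 2)Q(Year 2) = 518×1 + 5922×11 = 518 + 65142 = 65660
ΣP(Year 1)Q(Year 2) = 561×1 + 6852×11 = 561 + 75372 = 75933
P = 65660 / 75933 × 100 = 86.4710
Fisher = √(L × P) = √(86.4753 × 86.4710) = 86.4731

86.47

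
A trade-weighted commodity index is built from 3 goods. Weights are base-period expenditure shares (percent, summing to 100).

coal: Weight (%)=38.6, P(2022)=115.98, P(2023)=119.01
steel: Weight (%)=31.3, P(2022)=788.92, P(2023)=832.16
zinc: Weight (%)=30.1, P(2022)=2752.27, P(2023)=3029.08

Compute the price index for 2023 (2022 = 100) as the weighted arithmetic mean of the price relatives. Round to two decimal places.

coal: 38.6 × (119.01/115.98) = 38.6 × 1.026125 = 39.6084
steel: 31.3 × (832.16/788.92) = 31.3 × 1.054809 = 33.0155
zinc: 30.1 × (3029.08/2752.27) = 30.1 × 1.100575 = 33.1273
Index = Σ wᵢ·(p₁ᵢ/p₀ᵢ) = 39.6084 + 33.0155 + 33.1273 = 105.7513

105.75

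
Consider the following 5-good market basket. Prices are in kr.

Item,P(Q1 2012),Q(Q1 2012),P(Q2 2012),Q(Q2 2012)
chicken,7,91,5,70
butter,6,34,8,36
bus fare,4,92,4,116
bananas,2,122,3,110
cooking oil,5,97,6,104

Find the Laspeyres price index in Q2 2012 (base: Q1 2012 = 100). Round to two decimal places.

Laspeyres price index uses base-period quantities as weights.
ΣP(Q2 2012)·Q(Q1 2012) = 5×91 + 8×34 + 4×92 + 3×122 + 6×97 = 455 + 272 + 368 + 366 + 582 = 2043
ΣP(Q1 2012)·Q(Q1 2012) = 7×91 + 6×34 + 4×92 + 2×122 + 5×97 = 637 + 204 + 368 + 244 + 485 = 1938
Index = 2043 / 1938 × 100 = 105.4180

105.42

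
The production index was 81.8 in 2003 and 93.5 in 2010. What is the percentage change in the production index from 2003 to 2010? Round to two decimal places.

Change = (93.5 − 81.8) / 81.8 × 100
       = 11.7 / 81.8 × 100 = 14.3032%

14.30%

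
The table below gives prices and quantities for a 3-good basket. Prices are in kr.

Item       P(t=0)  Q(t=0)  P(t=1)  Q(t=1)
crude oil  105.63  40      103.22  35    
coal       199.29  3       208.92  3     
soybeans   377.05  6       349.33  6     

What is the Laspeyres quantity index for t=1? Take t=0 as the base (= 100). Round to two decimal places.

Laspeyres quantity index uses base-period prices as weights.
ΣP(t=0)·Q(t=1) = 105.63×35 + 199.29×3 + 377.05×6 = 3697.05 + 597.87 + 2262.3 = 6557.22
ΣP(t=0)·Q(t=0) = 105.63×40 + 199.29×3 + 377.05×6 = 4225.2 + 597.87 + 2262.3 = 7085.37
Index = 6557.22 / 7085.37 × 100 = 92.5459

92.55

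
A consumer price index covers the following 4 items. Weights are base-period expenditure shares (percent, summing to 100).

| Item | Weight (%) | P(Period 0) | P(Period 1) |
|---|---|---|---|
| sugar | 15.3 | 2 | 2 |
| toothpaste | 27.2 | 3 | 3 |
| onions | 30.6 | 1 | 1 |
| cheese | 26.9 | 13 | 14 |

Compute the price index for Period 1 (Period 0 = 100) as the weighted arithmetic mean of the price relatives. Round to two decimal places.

102.07

sugar: 15.3 × (2/2) = 15.3 × 1.000000 = 15.3000
toothpaste: 27.2 × (3/3) = 27.2 × 1.000000 = 27.2000
onions: 30.6 × (1/1) = 30.6 × 1.000000 = 30.6000
cheese: 26.9 × (14/13) = 26.9 × 1.076923 = 28.9692
Index = Σ wᵢ·(p₁ᵢ/p₀ᵢ) = 15.3000 + 27.2000 + 30.6000 + 28.9692 = 102.0692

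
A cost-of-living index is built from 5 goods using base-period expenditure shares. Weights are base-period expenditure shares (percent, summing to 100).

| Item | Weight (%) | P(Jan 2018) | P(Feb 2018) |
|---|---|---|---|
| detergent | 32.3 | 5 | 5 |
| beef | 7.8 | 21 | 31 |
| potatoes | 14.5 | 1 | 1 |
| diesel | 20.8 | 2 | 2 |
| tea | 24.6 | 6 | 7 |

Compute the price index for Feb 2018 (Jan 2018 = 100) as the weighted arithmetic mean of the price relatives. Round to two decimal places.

detergent: 32.3 × (5/5) = 32.3 × 1.000000 = 32.3000
beef: 7.8 × (31/21) = 7.8 × 1.476190 = 11.5143
potatoes: 14.5 × (1/1) = 14.5 × 1.000000 = 14.5000
diesel: 20.8 × (2/2) = 20.8 × 1.000000 = 20.8000
tea: 24.6 × (7/6) = 24.6 × 1.166667 = 28.7000
Index = Σ wᵢ·(p₁ᵢ/p₀ᵢ) = 32.3000 + 11.5143 + 14.5000 + 20.8000 + 28.7000 = 107.8143

107.81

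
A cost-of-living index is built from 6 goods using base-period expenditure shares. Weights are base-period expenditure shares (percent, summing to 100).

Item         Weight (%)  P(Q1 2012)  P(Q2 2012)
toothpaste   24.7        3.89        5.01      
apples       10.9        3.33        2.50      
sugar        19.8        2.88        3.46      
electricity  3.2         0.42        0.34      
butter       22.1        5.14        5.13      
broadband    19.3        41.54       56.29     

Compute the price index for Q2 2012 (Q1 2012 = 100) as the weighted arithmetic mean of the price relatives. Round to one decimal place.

toothpaste: 24.7 × (5.01/3.89) = 24.7 × 1.287918 = 31.8116
apples: 10.9 × (2.50/3.33) = 10.9 × 0.750751 = 8.1832
sugar: 19.8 × (3.46/2.88) = 19.8 × 1.201389 = 23.7875
electricity: 3.2 × (0.34/0.42) = 3.2 × 0.809524 = 2.5905
butter: 22.1 × (5.13/5.14) = 22.1 × 0.998054 = 22.0570
broadband: 19.3 × (56.29/41.54) = 19.3 × 1.355079 = 26.1530
Index = Σ wᵢ·(p₁ᵢ/p₀ᵢ) = 31.8116 + 8.1832 + 23.7875 + 2.5905 + 22.0570 + 26.1530 = 114.5828

114.6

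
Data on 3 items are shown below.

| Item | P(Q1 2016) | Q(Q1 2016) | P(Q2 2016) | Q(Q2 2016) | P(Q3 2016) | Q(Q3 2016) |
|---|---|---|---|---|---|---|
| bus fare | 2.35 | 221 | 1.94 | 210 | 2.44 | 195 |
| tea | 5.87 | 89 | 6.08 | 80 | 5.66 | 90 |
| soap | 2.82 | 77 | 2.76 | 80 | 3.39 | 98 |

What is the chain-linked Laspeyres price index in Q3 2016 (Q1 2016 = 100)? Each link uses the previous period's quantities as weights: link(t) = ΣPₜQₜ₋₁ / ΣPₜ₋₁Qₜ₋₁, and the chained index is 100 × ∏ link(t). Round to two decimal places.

Link Q1 2016→Q2 2016:
ΣP(Q2 2016)Q(Q1 2016) = 1.94×221 + 6.08×89 + 2.76×77 = 428.74 + 541.12 + 212.52 = 1182.38
ΣP(Q1 2016)Q(Q1 2016) = 2.35×221 + 5.87×89 + 2.82×77 = 519.35 + 522.43 + 217.14 = 1258.92
link = 1182.38/1258.92 = 0.939202
Link Q2 2016→Q3 2016:
ΣP(Q3 2016)Q(Q2 2016) = 2.44×210 + 5.66×80 + 3.39×80 = 512.4 + 452.8 + 271.2 = 1236.4
ΣP(Q2 2016)Q(Q2 2016) = 1.94×210 + 6.08×80 + 2.76×80 = 407.4 + 486.4 + 220.8 = 1114.6
link = 1236.4/1114.6 = 1.109277
Chained index = 100 × 0.939202 × 1.109277 = 104.1835

104.18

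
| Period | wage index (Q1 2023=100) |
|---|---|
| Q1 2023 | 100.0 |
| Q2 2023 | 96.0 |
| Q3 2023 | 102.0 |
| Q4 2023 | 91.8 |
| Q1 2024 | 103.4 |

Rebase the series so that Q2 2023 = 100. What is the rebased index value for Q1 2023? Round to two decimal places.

Rebased(Q1 2023) = 100.0 / 96.0 × 100 = 104.1667

104.17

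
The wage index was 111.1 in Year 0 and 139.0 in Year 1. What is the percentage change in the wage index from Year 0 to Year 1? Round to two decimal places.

25.11%

Change = (139.0 − 111.1) / 111.1 × 100
       = 27.9 / 111.1 × 100 = 25.1125%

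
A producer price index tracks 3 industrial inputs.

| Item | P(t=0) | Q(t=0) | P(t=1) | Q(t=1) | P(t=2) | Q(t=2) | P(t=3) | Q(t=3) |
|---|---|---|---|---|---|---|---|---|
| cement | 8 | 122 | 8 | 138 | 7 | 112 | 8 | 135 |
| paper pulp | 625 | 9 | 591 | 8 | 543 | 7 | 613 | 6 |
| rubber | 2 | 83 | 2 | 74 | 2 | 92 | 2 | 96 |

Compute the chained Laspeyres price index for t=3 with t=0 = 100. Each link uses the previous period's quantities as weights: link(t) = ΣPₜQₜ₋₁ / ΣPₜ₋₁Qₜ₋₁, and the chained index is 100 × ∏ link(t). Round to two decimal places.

98.14

Link t=0→t=1:
ΣP(t=1)Q(t=0) = 8×122 + 591×9 + 2×83 = 976 + 5319 + 166 = 6461
ΣP(t=0)Q(t=0) = 8×122 + 625×9 + 2×83 = 976 + 5625 + 166 = 6767
link = 6461/6767 = 0.954781
Link t=1→t=2:
ΣP(t=2)Q(t=1) = 7×138 + 543×8 + 2×74 = 966 + 4344 + 148 = 5458
ΣP(t=1)Q(t=1) = 8×138 + 591×8 + 2×74 = 1104 + 4728 + 148 = 5980
link = 5458/5980 = 0.912709
Link t=2→t=3:
ΣP(t=3)Q(t=2) = 8×112 + 613×7 + 2×92 = 896 + 4291 + 184 = 5371
ΣP(t=2)Q(t=2) = 7×112 + 543×7 + 2×92 = 784 + 3801 + 184 = 4769
link = 5371/4769 = 1.126232
Chained index = 100 × 0.954781 × 0.912709 × 1.126232 = 98.1440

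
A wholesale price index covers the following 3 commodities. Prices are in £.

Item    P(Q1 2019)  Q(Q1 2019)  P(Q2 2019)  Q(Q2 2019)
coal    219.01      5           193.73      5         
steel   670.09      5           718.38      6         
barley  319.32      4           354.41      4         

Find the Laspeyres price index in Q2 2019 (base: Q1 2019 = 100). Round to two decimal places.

104.46

Laspeyres price index uses base-period quantities as weights.
ΣP(Q2 2019)·Q(Q1 2019) = 193.73×5 + 718.38×5 + 354.41×4 = 968.65 + 3591.9 + 1417.64 = 5978.19
ΣP(Q1 2019)·Q(Q1 2019) = 219.01×5 + 670.09×5 + 319.32×4 = 1095.05 + 3350.45 + 1277.28 = 5722.78
Index = 5978.19 / 5722.78 × 100 = 104.4630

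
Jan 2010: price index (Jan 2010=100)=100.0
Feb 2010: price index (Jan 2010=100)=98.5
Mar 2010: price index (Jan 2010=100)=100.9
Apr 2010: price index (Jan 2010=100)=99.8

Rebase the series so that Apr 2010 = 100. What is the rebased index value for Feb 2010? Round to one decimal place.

98.7

Rebased(Feb 2010) = 98.5 / 99.8 × 100 = 98.6974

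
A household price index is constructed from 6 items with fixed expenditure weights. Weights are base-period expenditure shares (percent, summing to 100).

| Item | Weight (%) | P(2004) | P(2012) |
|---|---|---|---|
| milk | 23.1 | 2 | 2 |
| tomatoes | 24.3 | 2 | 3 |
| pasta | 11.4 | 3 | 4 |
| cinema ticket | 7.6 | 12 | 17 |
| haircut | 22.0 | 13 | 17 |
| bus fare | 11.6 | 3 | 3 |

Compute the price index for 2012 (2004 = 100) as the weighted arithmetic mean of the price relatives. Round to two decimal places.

milk: 23.1 × (2/2) = 23.1 × 1.000000 = 23.1000
tomatoes: 24.3 × (3/2) = 24.3 × 1.500000 = 36.4500
pasta: 11.4 × (4/3) = 11.4 × 1.333333 = 15.2000
cinema ticket: 7.6 × (17/12) = 7.6 × 1.416667 = 10.7667
haircut: 22.0 × (17/13) = 22.0 × 1.307692 = 28.7692
bus fare: 11.6 × (3/3) = 11.6 × 1.000000 = 11.6000
Index = Σ wᵢ·(p₁ᵢ/p₀ᵢ) = 23.1000 + 36.4500 + 15.2000 + 10.7667 + 28.7692 + 11.6000 = 125.8859

125.89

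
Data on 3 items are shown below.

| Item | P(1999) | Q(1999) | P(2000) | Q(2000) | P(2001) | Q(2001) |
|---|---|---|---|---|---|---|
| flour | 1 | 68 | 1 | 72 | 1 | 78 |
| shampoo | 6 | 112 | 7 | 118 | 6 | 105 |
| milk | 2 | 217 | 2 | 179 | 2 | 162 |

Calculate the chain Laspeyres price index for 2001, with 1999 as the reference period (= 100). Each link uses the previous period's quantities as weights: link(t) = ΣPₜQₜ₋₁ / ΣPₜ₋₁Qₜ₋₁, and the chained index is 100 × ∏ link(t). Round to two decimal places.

Link 1999→2000:
ΣP(2000)Q(1999) = 1×68 + 7×112 + 2×217 = 68 + 784 + 434 = 1286
ΣP(1999)Q(1999) = 1×68 + 6×112 + 2×217 = 68 + 672 + 434 = 1174
link = 1286/1174 = 1.095400
Link 2000→2001:
ΣP(2001)Q(2000) = 1×72 + 6×118 + 2×179 = 72 + 708 + 358 = 1138
ΣP(2000)Q(2000) = 1×72 + 7×118 + 2×179 = 72 + 826 + 358 = 1256
link = 1138/1256 = 0.906051
Chained index = 100 × 1.095400 × 0.906051 = 99.2489

99.25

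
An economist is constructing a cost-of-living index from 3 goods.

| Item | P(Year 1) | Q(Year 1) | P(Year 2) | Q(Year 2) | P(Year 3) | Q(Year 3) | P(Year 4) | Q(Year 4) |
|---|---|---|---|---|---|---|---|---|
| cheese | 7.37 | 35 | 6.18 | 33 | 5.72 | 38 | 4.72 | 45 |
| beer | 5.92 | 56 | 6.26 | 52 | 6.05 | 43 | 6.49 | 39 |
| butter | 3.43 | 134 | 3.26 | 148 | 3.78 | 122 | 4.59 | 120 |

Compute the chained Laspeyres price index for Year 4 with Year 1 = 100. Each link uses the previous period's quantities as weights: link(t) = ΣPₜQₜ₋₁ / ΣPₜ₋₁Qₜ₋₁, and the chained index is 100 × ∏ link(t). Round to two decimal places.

Link Year 1→Year 2:
ΣP(Year 2)Q(Year 1) = 6.18×35 + 6.26×56 + 3.26×134 = 216.3 + 350.56 + 436.84 = 1003.7
ΣP(Year 1)Q(Year 1) = 7.37×35 + 5.92×56 + 3.43×134 = 257.95 + 331.52 + 459.62 = 1049.09
link = 1003.7/1049.09 = 0.956734
Link Year 2→Year 3:
ΣP(Year 3)Q(Year 2) = 5.72×33 + 6.05×52 + 3.78×148 = 188.76 + 314.6 + 559.44 = 1062.8
ΣP(Year 2)Q(Year 2) = 6.18×33 + 6.26×52 + 3.26×148 = 203.94 + 325.52 + 482.48 = 1011.94
link = 1062.8/1011.94 = 1.050260
Link Year 3→Year 4:
ΣP(Year 4)Q(Year 3) = 4.72×38 + 6.49×43 + 4.59×122 = 179.36 + 279.07 + 559.98 = 1018.41
ΣP(Year 3)Q(Year 3) = 5.72×38 + 6.05×43 + 3.78×122 = 217.36 + 260.15 + 461.16 = 938.67
link = 1018.41/938.67 = 1.084950
Chained index = 100 × 0.956734 × 1.050260 × 1.084950 = 109.0179

109.02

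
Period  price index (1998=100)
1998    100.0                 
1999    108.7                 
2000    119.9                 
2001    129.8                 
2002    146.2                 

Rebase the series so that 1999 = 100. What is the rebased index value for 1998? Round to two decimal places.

Rebased(1998) = 100.0 / 108.7 × 100 = 91.9963

92.00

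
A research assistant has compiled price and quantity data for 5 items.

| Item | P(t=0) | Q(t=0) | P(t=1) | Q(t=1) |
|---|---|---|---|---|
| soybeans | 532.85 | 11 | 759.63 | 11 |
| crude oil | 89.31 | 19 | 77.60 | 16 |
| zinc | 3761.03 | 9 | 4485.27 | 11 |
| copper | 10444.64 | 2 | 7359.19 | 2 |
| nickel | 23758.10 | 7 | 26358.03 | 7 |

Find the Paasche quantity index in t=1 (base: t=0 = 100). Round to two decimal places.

103.50

Paasche quantity index uses current-period prices as weights.
ΣP(t=1)·Q(t=1) = 759.63×11 + 77.60×16 + 4485.27×11 + 7359.19×2 + 26358.03×7 = 8355.93 + 1241.6 + 49337.97 + 14718.38 + 184506.21 = 258160.09
ΣP(t=1)·Q(t=0) = 759.63×11 + 77.60×19 + 4485.27×9 + 7359.19×2 + 26358.03×7 = 8355.93 + 1474.4 + 40367.43 + 14718.38 + 184506.21 = 249422.35
Index = 258160.09 / 249422.35 × 100 = 103.5032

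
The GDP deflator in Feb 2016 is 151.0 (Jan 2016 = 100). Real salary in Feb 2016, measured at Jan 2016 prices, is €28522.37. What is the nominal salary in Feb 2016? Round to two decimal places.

43068.78

Nominal = Real × (Index/100) = 28522.37 × (151.0/100)
        = 28522.37 × 1.510 = 43068.7787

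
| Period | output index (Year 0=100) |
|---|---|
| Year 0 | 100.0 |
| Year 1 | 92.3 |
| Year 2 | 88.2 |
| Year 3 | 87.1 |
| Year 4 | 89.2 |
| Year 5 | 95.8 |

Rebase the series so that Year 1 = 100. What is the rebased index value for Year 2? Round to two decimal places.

Rebased(Year 2) = 88.2 / 92.3 × 100 = 95.5580

95.56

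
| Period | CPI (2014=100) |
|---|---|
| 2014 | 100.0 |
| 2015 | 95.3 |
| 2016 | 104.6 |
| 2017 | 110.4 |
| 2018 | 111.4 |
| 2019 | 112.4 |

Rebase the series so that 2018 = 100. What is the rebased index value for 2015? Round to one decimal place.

85.5

Rebased(2015) = 95.3 / 111.4 × 100 = 85.5476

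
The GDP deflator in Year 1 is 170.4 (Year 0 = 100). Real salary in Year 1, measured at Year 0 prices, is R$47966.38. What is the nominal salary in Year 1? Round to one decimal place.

81734.7

Nominal = Real × (Index/100) = 47966.38 × (170.4/100)
        = 47966.38 × 1.704 = 81734.7115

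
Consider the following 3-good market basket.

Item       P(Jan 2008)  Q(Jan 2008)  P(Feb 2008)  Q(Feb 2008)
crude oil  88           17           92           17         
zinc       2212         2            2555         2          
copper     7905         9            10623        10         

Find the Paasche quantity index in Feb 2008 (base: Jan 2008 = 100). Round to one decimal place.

110.4

Paasche quantity index uses current-period prices as weights.
ΣP(Feb 2008)·Q(Feb 2008) = 92×17 + 2555×2 + 10623×10 = 1564 + 5110 + 106230 = 112904
ΣP(Feb 2008)·Q(Jan 2008) = 92×17 + 2555×2 + 10623×9 = 1564 + 5110 + 95607 = 102281
Index = 112904 / 102281 × 100 = 110.3861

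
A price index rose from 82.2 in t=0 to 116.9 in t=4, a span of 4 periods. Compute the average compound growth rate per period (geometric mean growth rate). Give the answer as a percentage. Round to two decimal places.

9.20%

Growth factor = (116.9/82.2)^(1/4) = (1.422141)^(1/4) = 1.092033
Growth rate = 1.092033 − 1 = 0.092033 = 9.2033%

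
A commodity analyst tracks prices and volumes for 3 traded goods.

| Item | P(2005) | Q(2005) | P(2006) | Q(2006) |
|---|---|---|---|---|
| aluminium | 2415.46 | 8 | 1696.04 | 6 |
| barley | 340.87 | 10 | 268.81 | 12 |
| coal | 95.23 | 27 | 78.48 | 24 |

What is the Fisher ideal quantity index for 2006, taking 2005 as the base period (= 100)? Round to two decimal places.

Laspeyres component (base-period weights):
ΣP(2005)Q(2006) = 2415.46×6 + 340.87×12 + 95.23×24 = 14492.76 + 4090.44 + 2285.52 = 20868.72
ΣP(2005)Q(2005) = 2415.46×8 + 340.87×10 + 95.23×27 = 19323.68 + 3408.7 + 2571.21 = 25303.59
L = 20868.72 / 25303.59 × 100 = 82.4734
Paasche component (current-period weights):
ΣP(2006)Q(2006) = 1696.04×6 + 268.81×12 + 78.48×24 = 10176.24 + 3225.72 + 1883.52 = 15285.48
ΣP(2006)Q(2005) = 1696.04×8 + 268.81×10 + 78.48×27 = 13568.32 + 2688.1 + 2118.96 = 18375.38
P = 15285.48 / 18375.38 × 100 = 83.1846
Fisher = √(L × P) = √(82.4734 × 83.1846) = 82.8282

82.83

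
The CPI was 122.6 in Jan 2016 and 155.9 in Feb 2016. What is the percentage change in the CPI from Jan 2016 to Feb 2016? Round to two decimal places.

27.16%

Change = (155.9 − 122.6) / 122.6 × 100
       = 33.3 / 122.6 × 100 = 27.1615%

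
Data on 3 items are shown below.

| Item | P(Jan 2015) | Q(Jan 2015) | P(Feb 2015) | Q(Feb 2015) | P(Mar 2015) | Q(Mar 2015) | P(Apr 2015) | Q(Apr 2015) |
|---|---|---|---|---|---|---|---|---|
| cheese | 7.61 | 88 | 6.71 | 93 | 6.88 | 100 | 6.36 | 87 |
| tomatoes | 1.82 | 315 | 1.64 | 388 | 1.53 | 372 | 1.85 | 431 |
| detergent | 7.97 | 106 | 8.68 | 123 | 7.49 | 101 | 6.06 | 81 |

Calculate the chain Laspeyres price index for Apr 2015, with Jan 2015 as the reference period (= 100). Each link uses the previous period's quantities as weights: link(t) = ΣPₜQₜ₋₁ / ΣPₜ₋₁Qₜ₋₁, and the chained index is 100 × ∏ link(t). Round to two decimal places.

86.42

Link Jan 2015→Feb 2015:
ΣP(Feb 2015)Q(Jan 2015) = 6.71×88 + 1.64×315 + 8.68×106 = 590.48 + 516.6 + 920.08 = 2027.16
ΣP(Jan 2015)Q(Jan 2015) = 7.61×88 + 1.82×315 + 7.97×106 = 669.68 + 573.3 + 844.82 = 2087.8
link = 2027.16/2087.8 = 0.970955
Link Feb 2015→Mar 2015:
ΣP(Mar 2015)Q(Feb 2015) = 6.88×93 + 1.53×388 + 7.49×123 = 639.84 + 593.64 + 921.27 = 2154.75
ΣP(Feb 2015)Q(Feb 2015) = 6.71×93 + 1.64×388 + 8.68×123 = 624.03 + 636.32 + 1067.64 = 2327.99
link = 2154.75/2327.99 = 0.925584
Link Mar 2015→Apr 2015:
ΣP(Apr 2015)Q(Mar 2015) = 6.36×100 + 1.85×372 + 6.06×101 = 636 + 688.2 + 612.06 = 1936.26
ΣP(Mar 2015)Q(Mar 2015) = 6.88×100 + 1.53×372 + 7.49×101 = 688 + 569.16 + 756.49 = 2013.65
link = 1936.26/2013.65 = 0.961567
Chained index = 100 × 0.970955 × 0.925584 × 0.961567 = 86.4161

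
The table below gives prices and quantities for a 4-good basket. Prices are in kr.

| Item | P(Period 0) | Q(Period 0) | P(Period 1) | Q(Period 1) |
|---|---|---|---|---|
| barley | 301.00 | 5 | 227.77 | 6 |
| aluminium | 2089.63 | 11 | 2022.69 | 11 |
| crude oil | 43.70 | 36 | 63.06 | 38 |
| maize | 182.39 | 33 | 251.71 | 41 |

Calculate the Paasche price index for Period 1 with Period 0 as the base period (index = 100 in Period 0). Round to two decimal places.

107.08

Paasche price index uses current-period quantities as weights.
ΣP(Period 1)·Q(Period 1) = 227.77×6 + 2022.69×11 + 63.06×38 + 251.71×41 = 1366.62 + 22249.59 + 2396.28 + 10320.11 = 36332.6
ΣP(Period 0)·Q(Period 1) = 301.00×6 + 2089.63×11 + 43.70×38 + 182.39×41 = 1806 + 22985.93 + 1660.6 + 7477.99 = 33930.52
Index = 36332.6 / 33930.52 × 100 = 107.0794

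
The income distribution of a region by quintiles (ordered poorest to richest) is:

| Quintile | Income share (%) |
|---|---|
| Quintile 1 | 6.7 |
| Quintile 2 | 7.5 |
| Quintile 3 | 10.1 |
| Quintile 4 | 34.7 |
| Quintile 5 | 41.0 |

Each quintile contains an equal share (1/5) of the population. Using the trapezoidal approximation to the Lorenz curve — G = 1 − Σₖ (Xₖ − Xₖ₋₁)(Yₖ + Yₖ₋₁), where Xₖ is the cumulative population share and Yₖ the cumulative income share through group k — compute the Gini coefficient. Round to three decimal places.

0.383

Cumulative income shares Yₖ: 0.0670, 0.1420, 0.2430, 0.5900, 1.0000
Σ (Xₖ−Xₖ₋₁)(Yₖ+Yₖ₋₁) = (1/5)(0.0670+0.0000) + (1/5)(0.1420+0.0670) + (1/5)(0.2430+0.1420) + (1/5)(0.5900+0.2430) + (1/5)(1.0000+0.5900)
  = 0.0134 + 0.0418 + 0.0770 + 0.1666 + 0.3180 = 0.6168
G = 1 − 0.6168 = 0.3832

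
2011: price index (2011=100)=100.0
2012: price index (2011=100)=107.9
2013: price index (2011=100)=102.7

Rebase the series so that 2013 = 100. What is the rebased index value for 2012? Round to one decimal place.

Rebased(2012) = 107.9 / 102.7 × 100 = 105.0633

105.1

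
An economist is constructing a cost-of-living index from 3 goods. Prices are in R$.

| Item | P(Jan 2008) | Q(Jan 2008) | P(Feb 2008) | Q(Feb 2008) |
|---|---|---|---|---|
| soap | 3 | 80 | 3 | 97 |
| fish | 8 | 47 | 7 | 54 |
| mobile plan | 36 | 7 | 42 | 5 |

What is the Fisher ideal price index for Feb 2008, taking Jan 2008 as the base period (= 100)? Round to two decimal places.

98.38

Laspeyres component (base-period weights):
ΣP(Feb 2008)Q(Jan 2008) = 3×80 + 7×47 + 42×7 = 240 + 329 + 294 = 863
ΣP(Jan 2008)Q(Jan 2008) = 3×80 + 8×47 + 36×7 = 240 + 376 + 252 = 868
L = 863 / 868 × 100 = 99.4240
Paasche component (current-period weights):
ΣP(Feb 2008)Q(Feb 2008) = 3×97 + 7×54 + 42×5 = 291 + 378 + 210 = 879
ΣP(Jan 2008)Q(Feb 2008) = 3×97 + 8×54 + 36×5 = 291 + 432 + 180 = 903
P = 879 / 903 × 100 = 97.3422
Fisher = √(L × P) = √(99.4240 × 97.3422) = 98.3776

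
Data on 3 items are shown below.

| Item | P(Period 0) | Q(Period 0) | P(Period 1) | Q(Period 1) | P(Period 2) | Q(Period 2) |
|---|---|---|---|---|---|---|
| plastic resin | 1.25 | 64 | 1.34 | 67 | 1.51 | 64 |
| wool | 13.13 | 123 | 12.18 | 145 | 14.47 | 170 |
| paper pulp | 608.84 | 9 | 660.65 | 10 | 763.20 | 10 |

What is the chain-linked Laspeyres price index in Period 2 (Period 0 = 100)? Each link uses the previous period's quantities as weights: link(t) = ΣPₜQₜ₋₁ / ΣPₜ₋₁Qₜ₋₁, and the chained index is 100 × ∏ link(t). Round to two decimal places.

Link Period 0→Period 1:
ΣP(Period 1)Q(Period 0) = 1.34×64 + 12.18×123 + 660.65×9 = 85.76 + 1498.14 + 5945.85 = 7529.75
ΣP(Period 0)Q(Period 0) = 1.25×64 + 13.13×123 + 608.84×9 = 80 + 1614.99 + 5479.56 = 7174.55
link = 7529.75/7174.55 = 1.049508
Link Period 1→Period 2:
ΣP(Period 2)Q(Period 1) = 1.51×67 + 14.47×145 + 763.20×10 = 101.17 + 2098.15 + 7632 = 9831.32
ΣP(Period 1)Q(Period 1) = 1.34×67 + 12.18×145 + 660.65×10 = 89.78 + 1766.1 + 6606.5 = 8462.38
link = 9831.32/8462.38 = 1.161768
Chained index = 100 × 1.049508 × 1.161768 = 121.9285

121.93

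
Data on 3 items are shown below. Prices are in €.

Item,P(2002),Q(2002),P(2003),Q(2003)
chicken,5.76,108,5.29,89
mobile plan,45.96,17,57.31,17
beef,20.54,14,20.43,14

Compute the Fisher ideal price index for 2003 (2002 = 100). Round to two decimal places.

Laspeyres component (base-period weights):
ΣP(2003)Q(2002) = 5.29×108 + 57.31×17 + 20.43×14 = 571.32 + 974.27 + 286.02 = 1831.61
ΣP(2002)Q(2002) = 5.76×108 + 45.96×17 + 20.54×14 = 622.08 + 781.32 + 287.56 = 1690.96
L = 1831.61 / 1690.96 × 100 = 108.3178
Paasche component (current-period weights):
ΣP(2003)Q(2003) = 5.29×89 + 57.31×17 + 20.43×14 = 470.81 + 974.27 + 286.02 = 1731.1
ΣP(2002)Q(2003) = 5.76×89 + 45.96×17 + 20.54×14 = 512.64 + 781.32 + 287.56 = 1581.52
P = 1731.1 / 1581.52 × 100 = 109.4580
Fisher = √(L × P) = √(108.3178 × 109.4580) = 108.8864

108.89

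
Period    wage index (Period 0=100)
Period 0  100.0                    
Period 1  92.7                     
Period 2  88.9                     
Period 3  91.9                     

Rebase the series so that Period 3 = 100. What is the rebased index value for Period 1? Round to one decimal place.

100.9

Rebased(Period 1) = 92.7 / 91.9 × 100 = 100.8705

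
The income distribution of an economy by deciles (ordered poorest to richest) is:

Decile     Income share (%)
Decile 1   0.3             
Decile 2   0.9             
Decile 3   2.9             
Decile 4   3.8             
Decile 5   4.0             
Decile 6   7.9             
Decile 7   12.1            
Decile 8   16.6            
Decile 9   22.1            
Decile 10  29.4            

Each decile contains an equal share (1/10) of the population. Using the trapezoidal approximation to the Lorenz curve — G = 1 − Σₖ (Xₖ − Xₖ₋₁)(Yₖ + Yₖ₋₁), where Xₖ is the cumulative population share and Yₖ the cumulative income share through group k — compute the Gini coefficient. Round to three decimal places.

0.508

Cumulative income shares Yₖ: 0.0030, 0.0120, 0.0410, 0.0790, 0.1190, 0.1980, 0.3190, 0.4850, 0.7060, 1.0000
Σ (Xₖ−Xₖ₋₁)(Yₖ+Yₖ₋₁) = (1/10)(0.0030+0.0000) + (1/10)(0.0120+0.0030) + (1/10)(0.0410+0.0120) + (1/10)(0.0790+0.0410) + (1/10)(0.1190+0.0790) + (1/10)(0.1980+0.1190) + (1/10)(0.3190+0.1980) + (1/10)(0.4850+0.3190) + (1/10)(0.7060+0.4850) + (1/10)(1.0000+0.7060)
  = 0.0003 + 0.0015 + 0.0053 + 0.0120 + 0.0198 + 0.0317 + 0.0517 + 0.0804 + 0.1191 + 0.1706 = 0.4924
G = 1 − 0.4924 = 0.5076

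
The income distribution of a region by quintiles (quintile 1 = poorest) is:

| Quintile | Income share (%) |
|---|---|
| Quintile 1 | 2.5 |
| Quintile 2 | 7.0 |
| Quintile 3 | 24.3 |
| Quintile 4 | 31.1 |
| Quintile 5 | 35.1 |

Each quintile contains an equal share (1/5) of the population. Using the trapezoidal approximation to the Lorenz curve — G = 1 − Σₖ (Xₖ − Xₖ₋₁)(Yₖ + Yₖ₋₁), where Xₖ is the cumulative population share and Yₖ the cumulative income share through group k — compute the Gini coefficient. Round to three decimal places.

Cumulative income shares Yₖ: 0.0250, 0.0950, 0.3380, 0.6490, 1.0000
Σ (Xₖ−Xₖ₋₁)(Yₖ+Yₖ₋₁) = (1/5)(0.0250+0.0000) + (1/5)(0.0950+0.0250) + (1/5)(0.3380+0.0950) + (1/5)(0.6490+0.3380) + (1/5)(1.0000+0.6490)
  = 0.0050 + 0.0240 + 0.0866 + 0.1974 + 0.3298 = 0.6428
G = 1 − 0.6428 = 0.3572

0.357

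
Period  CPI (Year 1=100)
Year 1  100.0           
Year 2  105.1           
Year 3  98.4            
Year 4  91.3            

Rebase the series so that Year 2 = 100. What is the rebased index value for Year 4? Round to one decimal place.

86.9

Rebased(Year 4) = 91.3 / 105.1 × 100 = 86.8696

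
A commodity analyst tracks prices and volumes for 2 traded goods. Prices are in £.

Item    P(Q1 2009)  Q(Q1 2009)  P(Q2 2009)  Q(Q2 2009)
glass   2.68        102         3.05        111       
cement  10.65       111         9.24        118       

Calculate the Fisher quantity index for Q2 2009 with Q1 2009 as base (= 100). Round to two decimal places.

106.84

Laspeyres component (base-period weights):
ΣP(Q1 2009)Q(Q2 2009) = 2.68×111 + 10.65×118 = 297.48 + 1256.7 = 1554.18
ΣP(Q1 2009)Q(Q1 2009) = 2.68×102 + 10.65×111 = 273.36 + 1182.15 = 1455.51
L = 1554.18 / 1455.51 × 100 = 106.7791
Paasche component (current-period weights):
ΣP(Q2 2009)Q(Q2 2009) = 3.05×111 + 9.24×118 = 338.55 + 1090.32 = 1428.87
ΣP(Q2 2009)Q(Q1 2009) = 3.05×102 + 9.24×111 = 311.1 + 1025.64 = 1336.74
P = 1428.87 / 1336.74 × 100 = 106.8921
Fisher = √(L × P) = √(106.7791 × 106.8921) = 106.8356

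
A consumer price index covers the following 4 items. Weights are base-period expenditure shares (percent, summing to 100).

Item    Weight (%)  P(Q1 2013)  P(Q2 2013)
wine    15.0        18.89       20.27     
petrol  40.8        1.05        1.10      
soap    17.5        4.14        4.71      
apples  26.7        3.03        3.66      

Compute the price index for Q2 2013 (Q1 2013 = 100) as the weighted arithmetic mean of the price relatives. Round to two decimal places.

wine: 15.0 × (20.27/18.89) = 15.0 × 1.073055 = 16.0958
petrol: 40.8 × (1.10/1.05) = 40.8 × 1.047619 = 42.7429
soap: 17.5 × (4.71/4.14) = 17.5 × 1.137681 = 19.9094
apples: 26.7 × (3.66/3.03) = 26.7 × 1.207921 = 32.2515
Index = Σ wᵢ·(p₁ᵢ/p₀ᵢ) = 16.0958 + 42.7429 + 19.9094 + 32.2515 = 110.9996

111.00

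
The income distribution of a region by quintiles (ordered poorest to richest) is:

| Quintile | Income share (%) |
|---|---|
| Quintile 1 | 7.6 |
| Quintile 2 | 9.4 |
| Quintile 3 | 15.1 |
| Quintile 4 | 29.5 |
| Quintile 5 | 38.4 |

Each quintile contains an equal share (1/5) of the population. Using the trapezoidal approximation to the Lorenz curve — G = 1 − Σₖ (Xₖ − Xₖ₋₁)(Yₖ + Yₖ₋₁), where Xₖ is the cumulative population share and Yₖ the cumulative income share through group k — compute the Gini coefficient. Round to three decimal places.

Cumulative income shares Yₖ: 0.0760, 0.1700, 0.3210, 0.6160, 1.0000
Σ (Xₖ−Xₖ₋₁)(Yₖ+Yₖ₋₁) = (1/5)(0.0760+0.0000) + (1/5)(0.1700+0.0760) + (1/5)(0.3210+0.1700) + (1/5)(0.6160+0.3210) + (1/5)(1.0000+0.6160)
  = 0.0152 + 0.0492 + 0.0982 + 0.1874 + 0.3232 = 0.6732
G = 1 − 0.6732 = 0.3268

0.327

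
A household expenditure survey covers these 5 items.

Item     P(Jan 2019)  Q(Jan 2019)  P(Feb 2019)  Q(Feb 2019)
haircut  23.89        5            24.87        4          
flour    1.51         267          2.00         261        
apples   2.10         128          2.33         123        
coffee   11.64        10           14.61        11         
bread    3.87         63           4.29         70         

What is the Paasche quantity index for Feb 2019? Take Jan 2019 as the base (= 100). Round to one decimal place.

99.7

Paasche quantity index uses current-period prices as weights.
ΣP(Feb 2019)·Q(Feb 2019) = 24.87×4 + 2.00×261 + 2.33×123 + 14.61×11 + 4.29×70 = 99.48 + 522 + 286.59 + 160.71 + 300.3 = 1369.08
ΣP(Feb 2019)·Q(Jan 2019) = 24.87×5 + 2.00×267 + 2.33×128 + 14.61×10 + 4.29×63 = 124.35 + 534 + 298.24 + 146.1 + 270.27 = 1372.96
Index = 1369.08 / 1372.96 × 100 = 99.7174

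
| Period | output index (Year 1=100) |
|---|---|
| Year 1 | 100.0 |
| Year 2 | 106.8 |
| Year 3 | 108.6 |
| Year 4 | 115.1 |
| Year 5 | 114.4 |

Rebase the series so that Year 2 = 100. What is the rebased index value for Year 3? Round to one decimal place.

Rebased(Year 3) = 108.6 / 106.8 × 100 = 101.6854

101.7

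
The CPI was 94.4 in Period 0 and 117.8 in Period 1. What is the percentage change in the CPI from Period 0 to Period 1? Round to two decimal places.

Change = (117.8 − 94.4) / 94.4 × 100
       = 23.4 / 94.4 × 100 = 24.7881%

24.79%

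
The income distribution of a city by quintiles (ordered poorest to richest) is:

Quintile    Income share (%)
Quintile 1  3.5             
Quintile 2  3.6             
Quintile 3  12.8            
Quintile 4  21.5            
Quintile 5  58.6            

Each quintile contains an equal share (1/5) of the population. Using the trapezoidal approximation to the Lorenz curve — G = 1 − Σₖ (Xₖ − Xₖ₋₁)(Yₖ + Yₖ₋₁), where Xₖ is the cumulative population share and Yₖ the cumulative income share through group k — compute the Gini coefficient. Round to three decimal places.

Cumulative income shares Yₖ: 0.0350, 0.0710, 0.1990, 0.4140, 1.0000
Σ (Xₖ−Xₖ₋₁)(Yₖ+Yₖ₋₁) = (1/5)(0.0350+0.0000) + (1/5)(0.0710+0.0350) + (1/5)(0.1990+0.0710) + (1/5)(0.4140+0.1990) + (1/5)(1.0000+0.4140)
  = 0.0070 + 0.0212 + 0.0540 + 0.1226 + 0.2828 = 0.4876
G = 1 − 0.4876 = 0.5124

0.512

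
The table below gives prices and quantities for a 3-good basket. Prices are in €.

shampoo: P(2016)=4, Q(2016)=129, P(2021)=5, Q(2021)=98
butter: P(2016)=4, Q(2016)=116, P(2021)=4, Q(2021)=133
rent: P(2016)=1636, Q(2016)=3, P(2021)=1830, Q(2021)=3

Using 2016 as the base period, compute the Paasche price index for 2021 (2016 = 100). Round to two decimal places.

Paasche price index uses current-period quantities as weights.
ΣP(2021)·Q(2021) = 5×98 + 4×133 + 1830×3 = 490 + 532 + 5490 = 6512
ΣP(2016)·Q(2021) = 4×98 + 4×133 + 1636×3 = 392 + 532 + 4908 = 5832
Index = 6512 / 5832 × 100 = 111.6598

111.66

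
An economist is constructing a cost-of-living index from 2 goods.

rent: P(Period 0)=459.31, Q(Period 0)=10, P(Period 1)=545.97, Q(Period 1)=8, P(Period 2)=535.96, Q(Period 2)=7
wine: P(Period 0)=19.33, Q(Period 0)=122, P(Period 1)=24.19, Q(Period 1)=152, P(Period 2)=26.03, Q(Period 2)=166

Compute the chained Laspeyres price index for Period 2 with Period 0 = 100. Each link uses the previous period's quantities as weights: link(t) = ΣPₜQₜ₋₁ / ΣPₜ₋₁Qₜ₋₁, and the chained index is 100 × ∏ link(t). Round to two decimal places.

Link Period 0→Period 1:
ΣP(Period 1)Q(Period 0) = 545.97×10 + 24.19×122 = 5459.7 + 2951.18 = 8410.88
ΣP(Period 0)Q(Period 0) = 459.31×10 + 19.33×122 = 4593.1 + 2358.26 = 6951.36
link = 8410.88/6951.36 = 1.209962
Link Period 1→Period 2:
ΣP(Period 2)Q(Period 1) = 535.96×8 + 26.03×152 = 4287.68 + 3956.56 = 8244.24
ΣP(Period 1)Q(Period 1) = 545.97×8 + 24.19×152 = 4367.76 + 3676.88 = 8044.64
link = 8244.24/8044.64 = 1.024812
Chained index = 100 × 1.209962 × 1.024812 = 123.9983

124.00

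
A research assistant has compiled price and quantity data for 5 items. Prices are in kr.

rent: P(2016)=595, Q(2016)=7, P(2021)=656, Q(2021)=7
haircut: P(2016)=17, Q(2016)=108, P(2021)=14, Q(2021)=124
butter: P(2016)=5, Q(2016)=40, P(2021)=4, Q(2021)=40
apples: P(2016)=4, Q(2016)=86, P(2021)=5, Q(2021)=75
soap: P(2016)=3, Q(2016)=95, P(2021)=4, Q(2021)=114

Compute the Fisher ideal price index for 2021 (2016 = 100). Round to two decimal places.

103.22

Laspeyres component (base-period weights):
ΣP(2021)Q(2016) = 656×7 + 14×108 + 4×40 + 5×86 + 4×95 = 4592 + 1512 + 160 + 430 + 380 = 7074
ΣP(2016)Q(2016) = 595×7 + 17×108 + 5×40 + 4×86 + 3×95 = 4165 + 1836 + 200 + 344 + 285 = 6830
L = 7074 / 6830 × 100 = 103.5725
Paasche component (current-period weights):
ΣP(2021)Q(2021) = 656×7 + 14×124 + 4×40 + 5×75 + 4×114 = 4592 + 1736 + 160 + 375 + 456 = 7319
ΣP(2016)Q(2021) = 595×7 + 17×124 + 5×40 + 4×75 + 3×114 = 4165 + 2108 + 200 + 300 + 342 = 7115
P = 7319 / 7115 × 100 = 102.8672
Fisher = √(L × P) = √(103.5725 × 102.8672) = 103.2192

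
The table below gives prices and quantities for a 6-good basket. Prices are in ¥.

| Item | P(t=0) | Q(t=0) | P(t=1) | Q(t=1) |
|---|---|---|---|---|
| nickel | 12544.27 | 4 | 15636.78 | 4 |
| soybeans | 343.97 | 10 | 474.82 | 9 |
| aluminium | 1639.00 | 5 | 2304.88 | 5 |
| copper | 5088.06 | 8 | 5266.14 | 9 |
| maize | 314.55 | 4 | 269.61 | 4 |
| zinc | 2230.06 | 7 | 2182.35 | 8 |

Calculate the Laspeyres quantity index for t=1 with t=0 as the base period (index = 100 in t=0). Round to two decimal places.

Laspeyres quantity index uses base-period prices as weights.
ΣP(t=0)·Q(t=1) = 12544.27×4 + 343.97×9 + 1639.00×5 + 5088.06×9 + 314.55×4 + 2230.06×8 = 50177.08 + 3095.73 + 8195 + 45792.54 + 1258.2 + 17840.48 = 126359.03
ΣP(t=0)·Q(t=0) = 12544.27×4 + 343.97×10 + 1639.00×5 + 5088.06×8 + 314.55×4 + 2230.06×7 = 50177.08 + 3439.7 + 8195 + 40704.48 + 1258.2 + 15610.42 = 119384.88
Index = 126359.03 / 119384.88 × 100 = 105.8417

105.84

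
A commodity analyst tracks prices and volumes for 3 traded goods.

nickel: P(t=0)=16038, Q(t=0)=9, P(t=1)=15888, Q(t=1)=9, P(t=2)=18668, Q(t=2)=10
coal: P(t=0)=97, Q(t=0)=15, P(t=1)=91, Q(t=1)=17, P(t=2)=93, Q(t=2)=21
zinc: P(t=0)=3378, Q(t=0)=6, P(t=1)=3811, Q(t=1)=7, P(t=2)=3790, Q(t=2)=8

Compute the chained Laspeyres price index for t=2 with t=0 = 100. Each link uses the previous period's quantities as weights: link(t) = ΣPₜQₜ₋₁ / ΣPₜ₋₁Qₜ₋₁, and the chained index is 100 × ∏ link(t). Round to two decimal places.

Link t=0→t=1:
ΣP(t=1)Q(t=0) = 15888×9 + 91×15 + 3811×6 = 142992 + 1365 + 22866 = 167223
ΣP(t=0)Q(t=0) = 16038×9 + 97×15 + 3378×6 = 144342 + 1455 + 20268 = 166065
link = 167223/166065 = 1.006973
Link t=1→t=2:
ΣP(t=2)Q(t=1) = 18668×9 + 93×17 + 3790×7 = 168012 + 1581 + 26530 = 196123
ΣP(t=1)Q(t=1) = 15888×9 + 91×17 + 3811×7 = 142992 + 1547 + 26677 = 171216
link = 196123/171216 = 1.145471
Chained index = 100 × 1.006973 × 1.145471 = 115.3459

115.35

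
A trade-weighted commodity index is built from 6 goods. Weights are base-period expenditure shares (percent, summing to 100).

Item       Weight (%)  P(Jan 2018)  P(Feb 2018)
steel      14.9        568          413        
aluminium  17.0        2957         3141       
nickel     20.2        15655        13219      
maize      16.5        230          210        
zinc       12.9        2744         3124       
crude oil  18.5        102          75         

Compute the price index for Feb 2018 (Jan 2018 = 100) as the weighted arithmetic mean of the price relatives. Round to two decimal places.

89.30

steel: 14.9 × (413/568) = 14.9 × 0.727113 = 10.8340
aluminium: 17.0 × (3141/2957) = 17.0 × 1.062225 = 18.0578
nickel: 20.2 × (13219/15655) = 20.2 × 0.844395 = 17.0568
maize: 16.5 × (210/230) = 16.5 × 0.913043 = 15.0652
zinc: 12.9 × (3124/2744) = 12.9 × 1.138484 = 14.6864
crude oil: 18.5 × (75/102) = 18.5 × 0.735294 = 13.6029
Index = Σ wᵢ·(p₁ᵢ/p₀ᵢ) = 10.8340 + 18.0578 + 17.0568 + 15.0652 + 14.6864 + 13.6029 = 89.3032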